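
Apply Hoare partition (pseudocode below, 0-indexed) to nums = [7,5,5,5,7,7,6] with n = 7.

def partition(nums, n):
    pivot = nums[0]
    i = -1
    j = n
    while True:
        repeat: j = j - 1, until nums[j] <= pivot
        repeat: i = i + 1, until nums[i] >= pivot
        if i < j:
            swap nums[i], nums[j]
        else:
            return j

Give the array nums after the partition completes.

pivot = nums[0] = 7; i = -1, j = 7
j→6 (nums[6]=6≤7), i→0 (nums[0]=7≥7); i<j, swap → [6,5,5,5,7,7,7]
j→5 (nums[5]=7≤7), i→4 (nums[4]=7≥7); i<j, swap → [6,5,5,5,7,7,7]
j→4, i→5; i≥j, return j=4. nums = [6,5,5,5,7,7,7]

[6,5,5,5,7,7,7]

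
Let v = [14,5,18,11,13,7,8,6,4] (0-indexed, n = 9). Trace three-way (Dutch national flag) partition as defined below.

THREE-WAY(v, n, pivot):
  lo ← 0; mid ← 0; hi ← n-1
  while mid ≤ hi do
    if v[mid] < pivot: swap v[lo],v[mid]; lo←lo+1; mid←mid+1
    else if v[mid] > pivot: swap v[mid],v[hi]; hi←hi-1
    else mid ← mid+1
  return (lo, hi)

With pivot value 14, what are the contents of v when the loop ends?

[5,4,11,13,7,8,6,14,18]

lo=0 mid=0 hi=8
14=14: mid=1
5<14: swap(0,1), lo=1 mid=2 ⇒ [5,14,18,11,13,7,8,6,4]
18>14: swap(2,8), hi=7 ⇒ [5,14,4,11,13,7,8,6,18]
4<14: swap(1,2), lo=2 mid=3 ⇒ [5,4,14,11,13,7,8,6,18]
11<14: swap(2,3), lo=3 mid=4 ⇒ [5,4,11,14,13,7,8,6,18]
13<14: swap(3,4), lo=4 mid=5 ⇒ [5,4,11,13,14,7,8,6,18]
7<14: swap(4,5), lo=5 mid=6 ⇒ [5,4,11,13,7,14,8,6,18]
8<14: swap(5,6), lo=6 mid=7 ⇒ [5,4,11,13,7,8,14,6,18]
6<14: swap(6,7), lo=7 mid=8 ⇒ [5,4,11,13,7,8,6,14,18]
done. lo=7 hi=7; v=[5,4,11,13,7,8,6,14,18]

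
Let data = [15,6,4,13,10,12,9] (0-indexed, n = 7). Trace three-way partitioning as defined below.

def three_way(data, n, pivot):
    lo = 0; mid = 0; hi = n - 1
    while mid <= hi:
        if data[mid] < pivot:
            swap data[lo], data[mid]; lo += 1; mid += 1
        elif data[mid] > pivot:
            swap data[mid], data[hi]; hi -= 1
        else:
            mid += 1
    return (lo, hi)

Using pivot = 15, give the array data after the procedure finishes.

lo=0 mid=0 hi=6
15=15: mid=1
6<15: swap(0,1), lo=1 mid=2 ⇒ [6,15,4,13,10,12,9]
4<15: swap(1,2), lo=2 mid=3 ⇒ [6,4,15,13,10,12,9]
13<15: swap(2,3), lo=3 mid=4 ⇒ [6,4,13,15,10,12,9]
10<15: swap(3,4), lo=4 mid=5 ⇒ [6,4,13,10,15,12,9]
12<15: swap(4,5), lo=5 mid=6 ⇒ [6,4,13,10,12,15,9]
9<15: swap(5,6), lo=6 mid=7 ⇒ [6,4,13,10,12,9,15]
done. lo=6 hi=6; data=[6,4,13,10,12,9,15]

[6,4,13,10,12,9,15]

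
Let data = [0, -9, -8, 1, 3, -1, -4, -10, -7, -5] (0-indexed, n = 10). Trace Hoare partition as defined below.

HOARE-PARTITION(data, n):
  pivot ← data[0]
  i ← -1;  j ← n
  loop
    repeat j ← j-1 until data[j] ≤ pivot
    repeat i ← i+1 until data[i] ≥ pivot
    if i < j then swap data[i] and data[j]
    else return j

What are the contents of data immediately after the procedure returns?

[-5, -9, -8, -7, -10, -1, -4, 3, 1, 0]

pivot=0
j stops at 9 (-5), i stops at 0 (0); swap ⇒ [-5, -9, -8, 1, 3, -1, -4, -10, -7, 0]
j stops at 8 (-7), i stops at 3 (1); swap ⇒ [-5, -9, -8, -7, 3, -1, -4, -10, 1, 0]
j stops at 7 (-10), i stops at 4 (3); swap ⇒ [-5, -9, -8, -7, -10, -1, -4, 3, 1, 0]
j stops at 6, i stops at 7; i≥j ⇒ return 6. data=[-5, -9, -8, -7, -10, -1, -4, 3, 1, 0]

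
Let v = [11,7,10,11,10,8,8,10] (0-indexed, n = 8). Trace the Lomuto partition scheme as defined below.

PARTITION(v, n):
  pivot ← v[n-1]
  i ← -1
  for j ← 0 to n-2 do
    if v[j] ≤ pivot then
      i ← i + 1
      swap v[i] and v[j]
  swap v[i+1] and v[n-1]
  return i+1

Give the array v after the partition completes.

[7,10,10,8,8,10,11,11]

pivot = v[7] = 10; i = -1
j=0: v[0]=11 > 10 → no swap
j=1: v[1]=7 ≤ 10 → i=0, swap v[0],v[1] → [7,11,10,11,10,8,8,10]
j=2: v[2]=10 ≤ 10 → i=1, swap v[1],v[2] → [7,10,11,11,10,8,8,10]
j=3: v[3]=11 > 10 → no swap
j=4: v[4]=10 ≤ 10 → i=2, swap v[2],v[4] → [7,10,10,11,11,8,8,10]
j=5: v[5]=8 ≤ 10 → i=3, swap v[3],v[5] → [7,10,10,8,11,11,8,10]
j=6: v[6]=8 ≤ 10 → i=4, swap v[4],v[6] → [7,10,10,8,8,11,11,10]
final swap v[5],v[7] → [7,10,10,8,8,10,11,11]; return 5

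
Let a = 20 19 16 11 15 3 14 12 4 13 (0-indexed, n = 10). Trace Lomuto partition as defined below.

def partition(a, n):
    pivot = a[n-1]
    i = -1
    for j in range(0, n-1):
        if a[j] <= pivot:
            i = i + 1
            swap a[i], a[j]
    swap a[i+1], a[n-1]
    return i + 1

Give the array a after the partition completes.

pivot=13, i=-1
j=0: 20>13, skip
j=1: 19>13, skip
j=2: 16>13, skip
j=3: 11≤13, i=0, swap(0,3) ⇒ 11 19 16 20 15 3 14 12 4 13
j=4: 15>13, skip
j=5: 3≤13, i=1, swap(1,5) ⇒ 11 3 16 20 15 19 14 12 4 13
j=6: 14>13, skip
j=7: 12≤13, i=2, swap(2,7) ⇒ 11 3 12 20 15 19 14 16 4 13
j=8: 4≤13, i=3, swap(3,8) ⇒ 11 3 12 4 15 19 14 16 20 13
swap(4,9) ⇒ 11 3 12 4 13 19 14 16 20 15; return 4

11 3 12 4 13 19 14 16 20 15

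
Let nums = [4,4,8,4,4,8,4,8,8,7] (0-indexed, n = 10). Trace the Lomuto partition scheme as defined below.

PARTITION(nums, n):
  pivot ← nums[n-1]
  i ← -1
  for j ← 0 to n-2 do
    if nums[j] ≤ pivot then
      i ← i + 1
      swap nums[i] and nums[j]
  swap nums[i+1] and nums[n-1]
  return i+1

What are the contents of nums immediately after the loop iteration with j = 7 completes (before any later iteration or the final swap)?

[4,4,4,4,4,8,8,8,8,7]

pivot=7, i=-1
j=0: 4≤7, i=0, swap(0,0) ⇒ [4,4,8,4,4,8,4,8,8,7]
j=1: 4≤7, i=1, swap(1,1) ⇒ [4,4,8,4,4,8,4,8,8,7]
j=2: 8>7, skip
j=3: 4≤7, i=2, swap(2,3) ⇒ [4,4,4,8,4,8,4,8,8,7]
j=4: 4≤7, i=3, swap(3,4) ⇒ [4,4,4,4,8,8,4,8,8,7]
j=5: 8>7, skip
j=6: 4≤7, i=4, swap(4,6) ⇒ [4,4,4,4,4,8,8,8,8,7]
j=7: 8>7, skip
(after j=7) nums = [4,4,4,4,4,8,8,8,8,7]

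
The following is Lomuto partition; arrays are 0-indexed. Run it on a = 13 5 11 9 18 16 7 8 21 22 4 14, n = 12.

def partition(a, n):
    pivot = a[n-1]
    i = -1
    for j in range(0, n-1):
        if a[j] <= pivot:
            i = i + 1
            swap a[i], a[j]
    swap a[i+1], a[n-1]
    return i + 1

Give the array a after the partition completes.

pivot=14, i=-1
j=0: 13≤14, i=0, swap(0,0) ⇒ 13 5 11 9 18 16 7 8 21 22 4 14
j=1: 5≤14, i=1, swap(1,1) ⇒ 13 5 11 9 18 16 7 8 21 22 4 14
j=2: 11≤14, i=2, swap(2,2) ⇒ 13 5 11 9 18 16 7 8 21 22 4 14
j=3: 9≤14, i=3, swap(3,3) ⇒ 13 5 11 9 18 16 7 8 21 22 4 14
j=4: 18>14, skip
j=5: 16>14, skip
j=6: 7≤14, i=4, swap(4,6) ⇒ 13 5 11 9 7 16 18 8 21 22 4 14
j=7: 8≤14, i=5, swap(5,7) ⇒ 13 5 11 9 7 8 18 16 21 22 4 14
j=8: 21>14, skip
j=9: 22>14, skip
j=10: 4≤14, i=6, swap(6,10) ⇒ 13 5 11 9 7 8 4 16 21 22 18 14
swap(7,11) ⇒ 13 5 11 9 7 8 4 14 21 22 18 16; return 7

13 5 11 9 7 8 4 14 21 22 18 16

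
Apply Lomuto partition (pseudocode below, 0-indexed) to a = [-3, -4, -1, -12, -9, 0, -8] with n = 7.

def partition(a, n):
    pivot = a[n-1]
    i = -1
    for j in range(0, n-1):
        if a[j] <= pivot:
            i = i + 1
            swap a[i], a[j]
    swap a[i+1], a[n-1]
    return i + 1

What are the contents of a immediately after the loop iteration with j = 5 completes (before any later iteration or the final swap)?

pivot=-8, i=-1
j=0: -3>-8, skip
j=1: -4>-8, skip
j=2: -1>-8, skip
j=3: -12≤-8, i=0, swap(0,3) ⇒ [-12, -4, -1, -3, -9, 0, -8]
j=4: -9≤-8, i=1, swap(1,4) ⇒ [-12, -9, -1, -3, -4, 0, -8]
j=5: 0>-8, skip
(after j=5) a = [-12, -9, -1, -3, -4, 0, -8]

[-12, -9, -1, -3, -4, 0, -8]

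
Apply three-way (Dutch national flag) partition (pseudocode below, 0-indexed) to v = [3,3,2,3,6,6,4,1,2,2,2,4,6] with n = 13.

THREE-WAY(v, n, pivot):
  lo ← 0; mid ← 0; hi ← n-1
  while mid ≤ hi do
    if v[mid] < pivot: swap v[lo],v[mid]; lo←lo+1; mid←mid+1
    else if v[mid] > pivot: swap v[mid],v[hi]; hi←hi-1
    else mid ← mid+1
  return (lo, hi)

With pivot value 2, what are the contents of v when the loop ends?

[1,2,2,2,2,4,6,6,3,3,4,6,3]

lo=0 mid=0 hi=12
3>2: swap(0,12), hi=11 ⇒ [6,3,2,3,6,6,4,1,2,2,2,4,3]
6>2: swap(0,11), hi=10 ⇒ [4,3,2,3,6,6,4,1,2,2,2,6,3]
4>2: swap(0,10), hi=9 ⇒ [2,3,2,3,6,6,4,1,2,2,4,6,3]
2=2: mid=1
3>2: swap(1,9), hi=8 ⇒ [2,2,2,3,6,6,4,1,2,3,4,6,3]
2=2: mid=2
2=2: mid=3
3>2: swap(3,8), hi=7 ⇒ [2,2,2,2,6,6,4,1,3,3,4,6,3]
2=2: mid=4
6>2: swap(4,7), hi=6 ⇒ [2,2,2,2,1,6,4,6,3,3,4,6,3]
1<2: swap(0,4), lo=1 mid=5 ⇒ [1,2,2,2,2,6,4,6,3,3,4,6,3]
6>2: swap(5,6), hi=5 ⇒ [1,2,2,2,2,4,6,6,3,3,4,6,3]
4>2: swap(5,5), hi=4 ⇒ [1,2,2,2,2,4,6,6,3,3,4,6,3]
done. lo=1 hi=4; v=[1,2,2,2,2,4,6,6,3,3,4,6,3]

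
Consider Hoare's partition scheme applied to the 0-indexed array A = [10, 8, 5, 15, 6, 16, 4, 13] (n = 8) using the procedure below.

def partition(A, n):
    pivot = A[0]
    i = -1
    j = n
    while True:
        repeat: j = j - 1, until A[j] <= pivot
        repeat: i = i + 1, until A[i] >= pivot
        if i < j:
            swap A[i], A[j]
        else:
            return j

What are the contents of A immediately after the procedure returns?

pivot = A[0] = 10; i = -1, j = 8
j→6 (A[6]=4≤10), i→0 (A[0]=10≥10); i<j, swap → [4, 8, 5, 15, 6, 16, 10, 13]
j→4 (A[4]=6≤10), i→3 (A[3]=15≥10); i<j, swap → [4, 8, 5, 6, 15, 16, 10, 13]
j→3, i→4; i≥j, return j=3. A = [4, 8, 5, 6, 15, 16, 10, 13]

[4, 8, 5, 6, 15, 16, 10, 13]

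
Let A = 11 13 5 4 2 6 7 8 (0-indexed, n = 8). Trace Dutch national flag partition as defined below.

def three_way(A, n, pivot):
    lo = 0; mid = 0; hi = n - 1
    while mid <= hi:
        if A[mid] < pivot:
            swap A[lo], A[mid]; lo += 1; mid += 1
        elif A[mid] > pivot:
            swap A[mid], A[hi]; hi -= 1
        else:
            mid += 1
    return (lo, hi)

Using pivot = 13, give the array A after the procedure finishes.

11 5 4 2 6 7 8 13

lo=0 mid=0 hi=7
11<13: swap(0,0), lo=1 mid=1 ⇒ 11 13 5 4 2 6 7 8
13=13: mid=2
5<13: swap(1,2), lo=2 mid=3 ⇒ 11 5 13 4 2 6 7 8
4<13: swap(2,3), lo=3 mid=4 ⇒ 11 5 4 13 2 6 7 8
2<13: swap(3,4), lo=4 mid=5 ⇒ 11 5 4 2 13 6 7 8
6<13: swap(4,5), lo=5 mid=6 ⇒ 11 5 4 2 6 13 7 8
7<13: swap(5,6), lo=6 mid=7 ⇒ 11 5 4 2 6 7 13 8
8<13: swap(6,7), lo=7 mid=8 ⇒ 11 5 4 2 6 7 8 13
done. lo=7 hi=7; A=11 5 4 2 6 7 8 13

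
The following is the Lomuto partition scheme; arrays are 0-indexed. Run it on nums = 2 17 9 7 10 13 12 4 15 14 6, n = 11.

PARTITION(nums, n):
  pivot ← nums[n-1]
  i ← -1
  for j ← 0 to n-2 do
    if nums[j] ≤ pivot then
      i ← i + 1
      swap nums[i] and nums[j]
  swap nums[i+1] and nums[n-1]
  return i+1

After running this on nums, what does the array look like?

2 4 6 7 10 13 12 17 15 14 9

pivot = nums[10] = 6; i = -1
j=0: nums[0]=2 ≤ 6 → i=0, swap nums[0],nums[0] (no change) → 2 17 9 7 10 13 12 4 15 14 6
j=1: nums[1]=17 > 6 → no swap
j=2: nums[2]=9 > 6 → no swap
j=3: nums[3]=7 > 6 → no swap
j=4: nums[4]=10 > 6 → no swap
j=5: nums[5]=13 > 6 → no swap
j=6: nums[6]=12 > 6 → no swap
j=7: nums[7]=4 ≤ 6 → i=1, swap nums[1],nums[7] → 2 4 9 7 10 13 12 17 15 14 6
j=8: nums[8]=15 > 6 → no swap
j=9: nums[9]=14 > 6 → no swap
final swap nums[2],nums[10] → 2 4 6 7 10 13 12 17 15 14 9; return 2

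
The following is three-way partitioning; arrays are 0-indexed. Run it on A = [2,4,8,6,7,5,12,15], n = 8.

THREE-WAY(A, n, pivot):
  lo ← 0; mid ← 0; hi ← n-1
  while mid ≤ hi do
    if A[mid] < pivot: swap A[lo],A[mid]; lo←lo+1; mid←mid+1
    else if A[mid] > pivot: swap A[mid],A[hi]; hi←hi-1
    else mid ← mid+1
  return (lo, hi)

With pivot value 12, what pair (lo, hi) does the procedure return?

(6, 6)

pivot = 12; lo=0, mid=0, hi=7
A[mid]=2<12: swap A[0],A[0]; lo=1,mid=1 → [2,4,8,6,7,5,12,15]
A[mid]=4<12: swap A[1],A[1]; lo=2,mid=2 → [2,4,8,6,7,5,12,15]
A[mid]=8<12: swap A[2],A[2]; lo=3,mid=3 → [2,4,8,6,7,5,12,15]
A[mid]=6<12: swap A[3],A[3]; lo=4,mid=4 → [2,4,8,6,7,5,12,15]
A[mid]=7<12: swap A[4],A[4]; lo=5,mid=5 → [2,4,8,6,7,5,12,15]
A[mid]=5<12: swap A[5],A[5]; lo=6,mid=6 → [2,4,8,6,7,5,12,15]
A[mid]=12=12: mid=7
A[mid]=15>12: swap A[7],A[7]; hi=6 → [2,4,8,6,7,5,12,15]
end: lo=6, hi=6; A = [2,4,8,6,7,5,12,15]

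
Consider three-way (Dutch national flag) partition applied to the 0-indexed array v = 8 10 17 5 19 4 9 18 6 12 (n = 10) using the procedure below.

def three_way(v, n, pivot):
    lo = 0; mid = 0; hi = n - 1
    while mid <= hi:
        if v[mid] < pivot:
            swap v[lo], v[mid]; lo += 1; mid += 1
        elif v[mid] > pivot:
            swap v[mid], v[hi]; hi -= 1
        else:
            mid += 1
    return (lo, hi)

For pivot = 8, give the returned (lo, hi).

(3, 3)

lo=0 mid=0 hi=9
8=8: mid=1
10>8: swap(1,9), hi=8 ⇒ 8 12 17 5 19 4 9 18 6 10
12>8: swap(1,8), hi=7 ⇒ 8 6 17 5 19 4 9 18 12 10
6<8: swap(0,1), lo=1 mid=2 ⇒ 6 8 17 5 19 4 9 18 12 10
17>8: swap(2,7), hi=6 ⇒ 6 8 18 5 19 4 9 17 12 10
18>8: swap(2,6), hi=5 ⇒ 6 8 9 5 19 4 18 17 12 10
9>8: swap(2,5), hi=4 ⇒ 6 8 4 5 19 9 18 17 12 10
4<8: swap(1,2), lo=2 mid=3 ⇒ 6 4 8 5 19 9 18 17 12 10
5<8: swap(2,3), lo=3 mid=4 ⇒ 6 4 5 8 19 9 18 17 12 10
19>8: swap(4,4), hi=3 ⇒ 6 4 5 8 19 9 18 17 12 10
done. lo=3 hi=3; v=6 4 5 8 19 9 18 17 12 10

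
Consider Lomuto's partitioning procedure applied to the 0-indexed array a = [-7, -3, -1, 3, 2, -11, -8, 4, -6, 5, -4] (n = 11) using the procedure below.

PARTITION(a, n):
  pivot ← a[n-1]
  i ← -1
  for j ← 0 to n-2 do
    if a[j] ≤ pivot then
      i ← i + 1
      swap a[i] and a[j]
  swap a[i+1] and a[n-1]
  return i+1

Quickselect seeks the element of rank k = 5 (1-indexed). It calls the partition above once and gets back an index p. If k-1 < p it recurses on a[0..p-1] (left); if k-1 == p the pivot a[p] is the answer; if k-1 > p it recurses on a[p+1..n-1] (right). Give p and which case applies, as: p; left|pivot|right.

pivot = a[10] = -4; i = -1
j=0: a[0]=-7 ≤ -4 → i=0, swap a[0],a[0] (no change) → [-7, -3, -1, 3, 2, -11, -8, 4, -6, 5, -4]
j=1: a[1]=-3 > -4 → no swap
j=2: a[2]=-1 > -4 → no swap
j=3: a[3]=3 > -4 → no swap
j=4: a[4]=2 > -4 → no swap
j=5: a[5]=-11 ≤ -4 → i=1, swap a[1],a[5] → [-7, -11, -1, 3, 2, -3, -8, 4, -6, 5, -4]
j=6: a[6]=-8 ≤ -4 → i=2, swap a[2],a[6] → [-7, -11, -8, 3, 2, -3, -1, 4, -6, 5, -4]
j=7: a[7]=4 > -4 → no swap
j=8: a[8]=-6 ≤ -4 → i=3, swap a[3],a[8] → [-7, -11, -8, -6, 2, -3, -1, 4, 3, 5, -4]
j=9: a[9]=5 > -4 → no swap
final swap a[4],a[10] → [-7, -11, -8, -6, -4, -3, -1, 4, 3, 5, 2]; return 4
p = 4; k-1 = 4 == 4 ⇒ pivot

4; pivot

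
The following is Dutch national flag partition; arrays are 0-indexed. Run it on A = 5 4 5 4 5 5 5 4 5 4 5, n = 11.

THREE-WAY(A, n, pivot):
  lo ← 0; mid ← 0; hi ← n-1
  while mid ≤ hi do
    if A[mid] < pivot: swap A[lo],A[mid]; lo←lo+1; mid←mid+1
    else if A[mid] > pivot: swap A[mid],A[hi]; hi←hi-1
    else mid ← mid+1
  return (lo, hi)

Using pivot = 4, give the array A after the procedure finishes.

4 4 4 4 5 5 5 5 5 5 5

lo=0 mid=0 hi=10
5>4: swap(0,10), hi=9 ⇒ 5 4 5 4 5 5 5 4 5 4 5
5>4: swap(0,9), hi=8 ⇒ 4 4 5 4 5 5 5 4 5 5 5
4=4: mid=1
4=4: mid=2
5>4: swap(2,8), hi=7 ⇒ 4 4 5 4 5 5 5 4 5 5 5
5>4: swap(2,7), hi=6 ⇒ 4 4 4 4 5 5 5 5 5 5 5
4=4: mid=3
4=4: mid=4
5>4: swap(4,6), hi=5 ⇒ 4 4 4 4 5 5 5 5 5 5 5
5>4: swap(4,5), hi=4 ⇒ 4 4 4 4 5 5 5 5 5 5 5
5>4: swap(4,4), hi=3 ⇒ 4 4 4 4 5 5 5 5 5 5 5
done. lo=0 hi=3; A=4 4 4 4 5 5 5 5 5 5 5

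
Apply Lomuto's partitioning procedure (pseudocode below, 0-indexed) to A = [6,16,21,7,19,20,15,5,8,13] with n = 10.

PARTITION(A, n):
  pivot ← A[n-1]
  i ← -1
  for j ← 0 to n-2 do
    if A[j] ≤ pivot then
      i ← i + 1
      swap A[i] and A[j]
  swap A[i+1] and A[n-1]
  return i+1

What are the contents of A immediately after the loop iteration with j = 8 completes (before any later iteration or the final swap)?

[6,7,5,8,19,20,15,21,16,13]

pivot = A[9] = 13; i = -1
j=0: A[0]=6 ≤ 13 → i=0, swap A[0],A[0] (no change) → [6,16,21,7,19,20,15,5,8,13]
j=1: A[1]=16 > 13 → no swap
j=2: A[2]=21 > 13 → no swap
j=3: A[3]=7 ≤ 13 → i=1, swap A[1],A[3] → [6,7,21,16,19,20,15,5,8,13]
j=4: A[4]=19 > 13 → no swap
j=5: A[5]=20 > 13 → no swap
j=6: A[6]=15 > 13 → no swap
j=7: A[7]=5 ≤ 13 → i=2, swap A[2],A[7] → [6,7,5,16,19,20,15,21,8,13]
j=8: A[8]=8 ≤ 13 → i=3, swap A[3],A[8] → [6,7,5,8,19,20,15,21,16,13]
(after j=8) A = [6,7,5,8,19,20,15,21,16,13]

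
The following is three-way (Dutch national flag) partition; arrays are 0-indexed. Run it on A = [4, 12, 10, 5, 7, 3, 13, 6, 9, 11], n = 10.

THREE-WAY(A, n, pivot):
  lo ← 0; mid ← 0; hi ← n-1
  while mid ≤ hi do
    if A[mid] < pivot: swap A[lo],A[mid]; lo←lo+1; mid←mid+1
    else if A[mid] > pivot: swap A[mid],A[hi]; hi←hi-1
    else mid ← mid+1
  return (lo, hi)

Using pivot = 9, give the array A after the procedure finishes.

[4, 6, 5, 7, 3, 9, 13, 10, 11, 12]

lo=0 mid=0 hi=9
4<9: swap(0,0), lo=1 mid=1 ⇒ [4, 12, 10, 5, 7, 3, 13, 6, 9, 11]
12>9: swap(1,9), hi=8 ⇒ [4, 11, 10, 5, 7, 3, 13, 6, 9, 12]
11>9: swap(1,8), hi=7 ⇒ [4, 9, 10, 5, 7, 3, 13, 6, 11, 12]
9=9: mid=2
10>9: swap(2,7), hi=6 ⇒ [4, 9, 6, 5, 7, 3, 13, 10, 11, 12]
6<9: swap(1,2), lo=2 mid=3 ⇒ [4, 6, 9, 5, 7, 3, 13, 10, 11, 12]
5<9: swap(2,3), lo=3 mid=4 ⇒ [4, 6, 5, 9, 7, 3, 13, 10, 11, 12]
7<9: swap(3,4), lo=4 mid=5 ⇒ [4, 6, 5, 7, 9, 3, 13, 10, 11, 12]
3<9: swap(4,5), lo=5 mid=6 ⇒ [4, 6, 5, 7, 3, 9, 13, 10, 11, 12]
13>9: swap(6,6), hi=5 ⇒ [4, 6, 5, 7, 3, 9, 13, 10, 11, 12]
done. lo=5 hi=5; A=[4, 6, 5, 7, 3, 9, 13, 10, 11, 12]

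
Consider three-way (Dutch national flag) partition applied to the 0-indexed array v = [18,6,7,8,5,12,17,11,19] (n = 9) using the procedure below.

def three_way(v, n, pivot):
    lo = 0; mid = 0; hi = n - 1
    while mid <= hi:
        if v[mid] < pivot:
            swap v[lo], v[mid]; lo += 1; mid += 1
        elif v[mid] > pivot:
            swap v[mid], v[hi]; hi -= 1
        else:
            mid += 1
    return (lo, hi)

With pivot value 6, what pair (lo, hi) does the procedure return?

(1, 1)

pivot = 6; lo=0, mid=0, hi=8
v[mid]=18>6: swap v[0],v[8]; hi=7 → [19,6,7,8,5,12,17,11,18]
v[mid]=19>6: swap v[0],v[7]; hi=6 → [11,6,7,8,5,12,17,19,18]
v[mid]=11>6: swap v[0],v[6]; hi=5 → [17,6,7,8,5,12,11,19,18]
v[mid]=17>6: swap v[0],v[5]; hi=4 → [12,6,7,8,5,17,11,19,18]
v[mid]=12>6: swap v[0],v[4]; hi=3 → [5,6,7,8,12,17,11,19,18]
v[mid]=5<6: swap v[0],v[0]; lo=1,mid=1 → [5,6,7,8,12,17,11,19,18]
v[mid]=6=6: mid=2
v[mid]=7>6: swap v[2],v[3]; hi=2 → [5,6,8,7,12,17,11,19,18]
v[mid]=8>6: swap v[2],v[2]; hi=1 → [5,6,8,7,12,17,11,19,18]
end: lo=1, hi=1; v = [5,6,8,7,12,17,11,19,18]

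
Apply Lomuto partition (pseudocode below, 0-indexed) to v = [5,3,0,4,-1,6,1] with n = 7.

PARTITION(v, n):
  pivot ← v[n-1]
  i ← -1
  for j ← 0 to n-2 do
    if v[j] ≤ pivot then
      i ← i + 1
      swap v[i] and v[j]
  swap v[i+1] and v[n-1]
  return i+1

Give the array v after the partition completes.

pivot = v[6] = 1; i = -1
j=0: v[0]=5 > 1 → no swap
j=1: v[1]=3 > 1 → no swap
j=2: v[2]=0 ≤ 1 → i=0, swap v[0],v[2] → [0,3,5,4,-1,6,1]
j=3: v[3]=4 > 1 → no swap
j=4: v[4]=-1 ≤ 1 → i=1, swap v[1],v[4] → [0,-1,5,4,3,6,1]
j=5: v[5]=6 > 1 → no swap
final swap v[2],v[6] → [0,-1,1,4,3,6,5]; return 2

[0,-1,1,4,3,6,5]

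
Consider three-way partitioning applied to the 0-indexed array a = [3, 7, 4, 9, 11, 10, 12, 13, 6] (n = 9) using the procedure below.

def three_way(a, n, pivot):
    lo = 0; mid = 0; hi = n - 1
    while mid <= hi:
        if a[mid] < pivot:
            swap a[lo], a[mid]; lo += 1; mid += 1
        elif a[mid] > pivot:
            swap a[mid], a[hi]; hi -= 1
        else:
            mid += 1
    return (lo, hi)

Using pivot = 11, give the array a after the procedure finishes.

pivot = 11; lo=0, mid=0, hi=8
a[mid]=3<11: swap a[0],a[0]; lo=1,mid=1 → [3, 7, 4, 9, 11, 10, 12, 13, 6]
a[mid]=7<11: swap a[1],a[1]; lo=2,mid=2 → [3, 7, 4, 9, 11, 10, 12, 13, 6]
a[mid]=4<11: swap a[2],a[2]; lo=3,mid=3 → [3, 7, 4, 9, 11, 10, 12, 13, 6]
a[mid]=9<11: swap a[3],a[3]; lo=4,mid=4 → [3, 7, 4, 9, 11, 10, 12, 13, 6]
a[mid]=11=11: mid=5
a[mid]=10<11: swap a[4],a[5]; lo=5,mid=6 → [3, 7, 4, 9, 10, 11, 12, 13, 6]
a[mid]=12>11: swap a[6],a[8]; hi=7 → [3, 7, 4, 9, 10, 11, 6, 13, 12]
a[mid]=6<11: swap a[5],a[6]; lo=6,mid=7 → [3, 7, 4, 9, 10, 6, 11, 13, 12]
a[mid]=13>11: swap a[7],a[7]; hi=6 → [3, 7, 4, 9, 10, 6, 11, 13, 12]
end: lo=6, hi=6; a = [3, 7, 4, 9, 10, 6, 11, 13, 12]

[3, 7, 4, 9, 10, 6, 11, 13, 12]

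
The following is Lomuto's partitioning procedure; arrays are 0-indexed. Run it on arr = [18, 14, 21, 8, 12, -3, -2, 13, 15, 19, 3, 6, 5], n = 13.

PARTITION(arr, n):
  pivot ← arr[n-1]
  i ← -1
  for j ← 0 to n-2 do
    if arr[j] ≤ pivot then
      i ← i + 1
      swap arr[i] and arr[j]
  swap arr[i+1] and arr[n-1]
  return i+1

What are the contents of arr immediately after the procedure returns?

pivot = arr[12] = 5; i = -1
j=0: arr[0]=18 > 5 → no swap
j=1: arr[1]=14 > 5 → no swap
j=2: arr[2]=21 > 5 → no swap
j=3: arr[3]=8 > 5 → no swap
j=4: arr[4]=12 > 5 → no swap
j=5: arr[5]=-3 ≤ 5 → i=0, swap arr[0],arr[5] → [-3, 14, 21, 8, 12, 18, -2, 13, 15, 19, 3, 6, 5]
j=6: arr[6]=-2 ≤ 5 → i=1, swap arr[1],arr[6] → [-3, -2, 21, 8, 12, 18, 14, 13, 15, 19, 3, 6, 5]
j=7: arr[7]=13 > 5 → no swap
j=8: arr[8]=15 > 5 → no swap
j=9: arr[9]=19 > 5 → no swap
j=10: arr[10]=3 ≤ 5 → i=2, swap arr[2],arr[10] → [-3, -2, 3, 8, 12, 18, 14, 13, 15, 19, 21, 6, 5]
j=11: arr[11]=6 > 5 → no swap
final swap arr[3],arr[12] → [-3, -2, 3, 5, 12, 18, 14, 13, 15, 19, 21, 6, 8]; return 3

[-3, -2, 3, 5, 12, 18, 14, 13, 15, 19, 21, 6, 8]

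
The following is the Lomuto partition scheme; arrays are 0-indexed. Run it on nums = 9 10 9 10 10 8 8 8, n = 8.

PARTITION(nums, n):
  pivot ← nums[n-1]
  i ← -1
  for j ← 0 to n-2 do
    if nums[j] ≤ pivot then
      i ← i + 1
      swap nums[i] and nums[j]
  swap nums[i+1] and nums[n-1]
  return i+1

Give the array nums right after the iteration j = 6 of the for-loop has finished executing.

8 8 9 10 10 9 10 8

pivot=8, i=-1
j=0: 9>8, skip
j=1: 10>8, skip
j=2: 9>8, skip
j=3: 10>8, skip
j=4: 10>8, skip
j=5: 8≤8, i=0, swap(0,5) ⇒ 8 10 9 10 10 9 8 8
j=6: 8≤8, i=1, swap(1,6) ⇒ 8 8 9 10 10 9 10 8
(after j=6) nums = 8 8 9 10 10 9 10 8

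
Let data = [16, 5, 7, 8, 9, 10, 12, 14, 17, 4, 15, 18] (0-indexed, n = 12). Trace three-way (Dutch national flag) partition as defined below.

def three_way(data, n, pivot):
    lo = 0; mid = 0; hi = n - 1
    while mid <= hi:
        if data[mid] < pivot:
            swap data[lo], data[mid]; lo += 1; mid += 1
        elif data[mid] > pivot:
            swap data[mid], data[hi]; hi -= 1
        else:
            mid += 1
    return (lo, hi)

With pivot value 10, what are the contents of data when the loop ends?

pivot = 10; lo=0, mid=0, hi=11
data[mid]=16>10: swap data[0],data[11]; hi=10 → [18, 5, 7, 8, 9, 10, 12, 14, 17, 4, 15, 16]
data[mid]=18>10: swap data[0],data[10]; hi=9 → [15, 5, 7, 8, 9, 10, 12, 14, 17, 4, 18, 16]
data[mid]=15>10: swap data[0],data[9]; hi=8 → [4, 5, 7, 8, 9, 10, 12, 14, 17, 15, 18, 16]
data[mid]=4<10: swap data[0],data[0]; lo=1,mid=1 → [4, 5, 7, 8, 9, 10, 12, 14, 17, 15, 18, 16]
data[mid]=5<10: swap data[1],data[1]; lo=2,mid=2 → [4, 5, 7, 8, 9, 10, 12, 14, 17, 15, 18, 16]
data[mid]=7<10: swap data[2],data[2]; lo=3,mid=3 → [4, 5, 7, 8, 9, 10, 12, 14, 17, 15, 18, 16]
data[mid]=8<10: swap data[3],data[3]; lo=4,mid=4 → [4, 5, 7, 8, 9, 10, 12, 14, 17, 15, 18, 16]
data[mid]=9<10: swap data[4],data[4]; lo=5,mid=5 → [4, 5, 7, 8, 9, 10, 12, 14, 17, 15, 18, 16]
data[mid]=10=10: mid=6
data[mid]=12>10: swap data[6],data[8]; hi=7 → [4, 5, 7, 8, 9, 10, 17, 14, 12, 15, 18, 16]
data[mid]=17>10: swap data[6],data[7]; hi=6 → [4, 5, 7, 8, 9, 10, 14, 17, 12, 15, 18, 16]
data[mid]=14>10: swap data[6],data[6]; hi=5 → [4, 5, 7, 8, 9, 10, 14, 17, 12, 15, 18, 16]
end: lo=5, hi=5; data = [4, 5, 7, 8, 9, 10, 14, 17, 12, 15, 18, 16]

[4, 5, 7, 8, 9, 10, 14, 17, 12, 15, 18, 16]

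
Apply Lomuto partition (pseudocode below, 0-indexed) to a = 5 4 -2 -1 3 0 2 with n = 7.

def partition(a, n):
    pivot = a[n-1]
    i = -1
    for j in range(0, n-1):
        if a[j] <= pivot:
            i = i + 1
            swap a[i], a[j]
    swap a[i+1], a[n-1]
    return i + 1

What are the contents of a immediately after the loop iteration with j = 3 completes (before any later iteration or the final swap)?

-2 -1 5 4 3 0 2

pivot=2, i=-1
j=0: 5>2, skip
j=1: 4>2, skip
j=2: -2≤2, i=0, swap(0,2) ⇒ -2 4 5 -1 3 0 2
j=3: -1≤2, i=1, swap(1,3) ⇒ -2 -1 5 4 3 0 2
(after j=3) a = -2 -1 5 4 3 0 2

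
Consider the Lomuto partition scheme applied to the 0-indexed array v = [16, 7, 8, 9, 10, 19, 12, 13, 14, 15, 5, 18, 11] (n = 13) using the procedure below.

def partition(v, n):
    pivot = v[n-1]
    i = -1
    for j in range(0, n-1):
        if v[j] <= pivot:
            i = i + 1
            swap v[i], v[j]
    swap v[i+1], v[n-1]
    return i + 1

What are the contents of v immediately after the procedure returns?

pivot = v[12] = 11; i = -1
j=0: v[0]=16 > 11 → no swap
j=1: v[1]=7 ≤ 11 → i=0, swap v[0],v[1] → [7, 16, 8, 9, 10, 19, 12, 13, 14, 15, 5, 18, 11]
j=2: v[2]=8 ≤ 11 → i=1, swap v[1],v[2] → [7, 8, 16, 9, 10, 19, 12, 13, 14, 15, 5, 18, 11]
j=3: v[3]=9 ≤ 11 → i=2, swap v[2],v[3] → [7, 8, 9, 16, 10, 19, 12, 13, 14, 15, 5, 18, 11]
j=4: v[4]=10 ≤ 11 → i=3, swap v[3],v[4] → [7, 8, 9, 10, 16, 19, 12, 13, 14, 15, 5, 18, 11]
j=5: v[5]=19 > 11 → no swap
j=6: v[6]=12 > 11 → no swap
j=7: v[7]=13 > 11 → no swap
j=8: v[8]=14 > 11 → no swap
j=9: v[9]=15 > 11 → no swap
j=10: v[10]=5 ≤ 11 → i=4, swap v[4],v[10] → [7, 8, 9, 10, 5, 19, 12, 13, 14, 15, 16, 18, 11]
j=11: v[11]=18 > 11 → no swap
final swap v[5],v[12] → [7, 8, 9, 10, 5, 11, 12, 13, 14, 15, 16, 18, 19]; return 5

[7, 8, 9, 10, 5, 11, 12, 13, 14, 15, 16, 18, 19]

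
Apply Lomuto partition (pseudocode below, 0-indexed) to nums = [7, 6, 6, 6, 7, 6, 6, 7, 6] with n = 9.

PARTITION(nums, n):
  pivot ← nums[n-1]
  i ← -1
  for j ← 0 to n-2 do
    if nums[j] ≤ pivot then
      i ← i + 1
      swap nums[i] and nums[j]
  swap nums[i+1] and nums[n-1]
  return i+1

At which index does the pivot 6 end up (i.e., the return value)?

pivot = nums[8] = 6; i = -1
j=0: nums[0]=7 > 6 → no swap
j=1: nums[1]=6 ≤ 6 → i=0, swap nums[0],nums[1] → [6, 7, 6, 6, 7, 6, 6, 7, 6]
j=2: nums[2]=6 ≤ 6 → i=1, swap nums[1],nums[2] → [6, 6, 7, 6, 7, 6, 6, 7, 6]
j=3: nums[3]=6 ≤ 6 → i=2, swap nums[2],nums[3] → [6, 6, 6, 7, 7, 6, 6, 7, 6]
j=4: nums[4]=7 > 6 → no swap
j=5: nums[5]=6 ≤ 6 → i=3, swap nums[3],nums[5] → [6, 6, 6, 6, 7, 7, 6, 7, 6]
j=6: nums[6]=6 ≤ 6 → i=4, swap nums[4],nums[6] → [6, 6, 6, 6, 6, 7, 7, 7, 6]
j=7: nums[7]=7 > 6 → no swap
final swap nums[5],nums[8] → [6, 6, 6, 6, 6, 6, 7, 7, 7]; return 5

5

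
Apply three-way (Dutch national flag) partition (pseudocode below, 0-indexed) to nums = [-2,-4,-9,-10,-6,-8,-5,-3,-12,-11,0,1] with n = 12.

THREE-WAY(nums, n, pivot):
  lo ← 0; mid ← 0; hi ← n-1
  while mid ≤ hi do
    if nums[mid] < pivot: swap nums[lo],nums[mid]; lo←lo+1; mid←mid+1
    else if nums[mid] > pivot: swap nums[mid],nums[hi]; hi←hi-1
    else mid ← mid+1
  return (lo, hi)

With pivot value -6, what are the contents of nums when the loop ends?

pivot = -6; lo=0, mid=0, hi=11
nums[mid]=-2>-6: swap nums[0],nums[11]; hi=10 → [1,-4,-9,-10,-6,-8,-5,-3,-12,-11,0,-2]
nums[mid]=1>-6: swap nums[0],nums[10]; hi=9 → [0,-4,-9,-10,-6,-8,-5,-3,-12,-11,1,-2]
nums[mid]=0>-6: swap nums[0],nums[9]; hi=8 → [-11,-4,-9,-10,-6,-8,-5,-3,-12,0,1,-2]
nums[mid]=-11<-6: swap nums[0],nums[0]; lo=1,mid=1 → [-11,-4,-9,-10,-6,-8,-5,-3,-12,0,1,-2]
nums[mid]=-4>-6: swap nums[1],nums[8]; hi=7 → [-11,-12,-9,-10,-6,-8,-5,-3,-4,0,1,-2]
nums[mid]=-12<-6: swap nums[1],nums[1]; lo=2,mid=2 → [-11,-12,-9,-10,-6,-8,-5,-3,-4,0,1,-2]
nums[mid]=-9<-6: swap nums[2],nums[2]; lo=3,mid=3 → [-11,-12,-9,-10,-6,-8,-5,-3,-4,0,1,-2]
nums[mid]=-10<-6: swap nums[3],nums[3]; lo=4,mid=4 → [-11,-12,-9,-10,-6,-8,-5,-3,-4,0,1,-2]
nums[mid]=-6=-6: mid=5
nums[mid]=-8<-6: swap nums[4],nums[5]; lo=5,mid=6 → [-11,-12,-9,-10,-8,-6,-5,-3,-4,0,1,-2]
nums[mid]=-5>-6: swap nums[6],nums[7]; hi=6 → [-11,-12,-9,-10,-8,-6,-3,-5,-4,0,1,-2]
nums[mid]=-3>-6: swap nums[6],nums[6]; hi=5 → [-11,-12,-9,-10,-8,-6,-3,-5,-4,0,1,-2]
end: lo=5, hi=5; nums = [-11,-12,-9,-10,-8,-6,-3,-5,-4,0,1,-2]

[-11,-12,-9,-10,-8,-6,-3,-5,-4,0,1,-2]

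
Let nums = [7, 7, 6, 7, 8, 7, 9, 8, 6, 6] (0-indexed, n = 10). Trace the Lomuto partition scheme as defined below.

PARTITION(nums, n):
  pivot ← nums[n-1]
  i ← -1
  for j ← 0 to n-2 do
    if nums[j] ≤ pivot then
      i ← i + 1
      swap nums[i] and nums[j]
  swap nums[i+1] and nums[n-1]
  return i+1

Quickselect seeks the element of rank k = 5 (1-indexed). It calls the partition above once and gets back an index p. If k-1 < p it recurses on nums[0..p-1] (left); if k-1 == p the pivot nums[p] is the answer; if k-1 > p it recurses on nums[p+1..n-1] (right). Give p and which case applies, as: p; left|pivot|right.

pivot=6, i=-1
j=0: 7>6, skip
j=1: 7>6, skip
j=2: 6≤6, i=0, swap(0,2) ⇒ [6, 7, 7, 7, 8, 7, 9, 8, 6, 6]
j=3: 7>6, skip
j=4: 8>6, skip
j=5: 7>6, skip
j=6: 9>6, skip
j=7: 8>6, skip
j=8: 6≤6, i=1, swap(1,8) ⇒ [6, 6, 7, 7, 8, 7, 9, 8, 7, 6]
swap(2,9) ⇒ [6, 6, 6, 7, 8, 7, 9, 8, 7, 7]; return 2
p = 2; k-1 = 4 > 2 ⇒ right

2; right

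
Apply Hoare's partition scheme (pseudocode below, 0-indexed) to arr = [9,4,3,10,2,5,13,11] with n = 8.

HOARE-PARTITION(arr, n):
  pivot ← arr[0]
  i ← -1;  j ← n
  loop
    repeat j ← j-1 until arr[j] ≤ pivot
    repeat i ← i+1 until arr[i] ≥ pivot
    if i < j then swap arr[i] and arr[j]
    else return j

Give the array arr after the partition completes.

pivot = arr[0] = 9; i = -1, j = 8
j→5 (arr[5]=5≤9), i→0 (arr[0]=9≥9); i<j, swap → [5,4,3,10,2,9,13,11]
j→4 (arr[4]=2≤9), i→3 (arr[3]=10≥9); i<j, swap → [5,4,3,2,10,9,13,11]
j→3, i→4; i≥j, return j=3. arr = [5,4,3,2,10,9,13,11]

[5,4,3,2,10,9,13,11]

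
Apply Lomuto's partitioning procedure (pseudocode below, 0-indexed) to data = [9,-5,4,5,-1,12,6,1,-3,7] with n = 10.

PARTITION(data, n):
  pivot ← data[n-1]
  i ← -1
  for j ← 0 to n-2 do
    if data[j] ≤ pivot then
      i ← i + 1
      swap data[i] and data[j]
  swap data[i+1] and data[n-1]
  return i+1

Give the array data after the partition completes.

[-5,4,5,-1,6,1,-3,7,9,12]

pivot = data[9] = 7; i = -1
j=0: data[0]=9 > 7 → no swap
j=1: data[1]=-5 ≤ 7 → i=0, swap data[0],data[1] → [-5,9,4,5,-1,12,6,1,-3,7]
j=2: data[2]=4 ≤ 7 → i=1, swap data[1],data[2] → [-5,4,9,5,-1,12,6,1,-3,7]
j=3: data[3]=5 ≤ 7 → i=2, swap data[2],data[3] → [-5,4,5,9,-1,12,6,1,-3,7]
j=4: data[4]=-1 ≤ 7 → i=3, swap data[3],data[4] → [-5,4,5,-1,9,12,6,1,-3,7]
j=5: data[5]=12 > 7 → no swap
j=6: data[6]=6 ≤ 7 → i=4, swap data[4],data[6] → [-5,4,5,-1,6,12,9,1,-3,7]
j=7: data[7]=1 ≤ 7 → i=5, swap data[5],data[7] → [-5,4,5,-1,6,1,9,12,-3,7]
j=8: data[8]=-3 ≤ 7 → i=6, swap data[6],data[8] → [-5,4,5,-1,6,1,-3,12,9,7]
final swap data[7],data[9] → [-5,4,5,-1,6,1,-3,7,9,12]; return 7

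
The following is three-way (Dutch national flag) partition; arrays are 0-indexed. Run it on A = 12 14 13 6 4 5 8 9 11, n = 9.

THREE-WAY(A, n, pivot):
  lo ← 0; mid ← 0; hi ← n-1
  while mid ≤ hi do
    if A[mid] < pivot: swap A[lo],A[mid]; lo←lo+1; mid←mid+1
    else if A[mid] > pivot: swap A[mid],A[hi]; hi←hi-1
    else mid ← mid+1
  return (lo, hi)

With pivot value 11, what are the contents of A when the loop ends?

pivot = 11; lo=0, mid=0, hi=8
A[mid]=12>11: swap A[0],A[8]; hi=7 → 11 14 13 6 4 5 8 9 12
A[mid]=11=11: mid=1
A[mid]=14>11: swap A[1],A[7]; hi=6 → 11 9 13 6 4 5 8 14 12
A[mid]=9<11: swap A[0],A[1]; lo=1,mid=2 → 9 11 13 6 4 5 8 14 12
A[mid]=13>11: swap A[2],A[6]; hi=5 → 9 11 8 6 4 5 13 14 12
A[mid]=8<11: swap A[1],A[2]; lo=2,mid=3 → 9 8 11 6 4 5 13 14 12
A[mid]=6<11: swap A[2],A[3]; lo=3,mid=4 → 9 8 6 11 4 5 13 14 12
A[mid]=4<11: swap A[3],A[4]; lo=4,mid=5 → 9 8 6 4 11 5 13 14 12
A[mid]=5<11: swap A[4],A[5]; lo=5,mid=6 → 9 8 6 4 5 11 13 14 12
end: lo=5, hi=5; A = 9 8 6 4 5 11 13 14 12

9 8 6 4 5 11 13 14 12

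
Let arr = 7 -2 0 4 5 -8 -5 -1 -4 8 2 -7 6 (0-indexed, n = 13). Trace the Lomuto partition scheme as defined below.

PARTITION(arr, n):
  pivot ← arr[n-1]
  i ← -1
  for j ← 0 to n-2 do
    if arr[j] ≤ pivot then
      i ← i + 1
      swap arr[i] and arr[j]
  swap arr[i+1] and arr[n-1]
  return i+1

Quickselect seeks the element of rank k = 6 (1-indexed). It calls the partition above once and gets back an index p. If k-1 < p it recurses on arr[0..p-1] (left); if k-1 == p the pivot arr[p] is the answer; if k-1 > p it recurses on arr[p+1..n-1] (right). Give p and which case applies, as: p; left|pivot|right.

10; left

pivot=6, i=-1
j=0: 7>6, skip
j=1: -2≤6, i=0, swap(0,1) ⇒ -2 7 0 4 5 -8 -5 -1 -4 8 2 -7 6
j=2: 0≤6, i=1, swap(1,2) ⇒ -2 0 7 4 5 -8 -5 -1 -4 8 2 -7 6
j=3: 4≤6, i=2, swap(2,3) ⇒ -2 0 4 7 5 -8 -5 -1 -4 8 2 -7 6
j=4: 5≤6, i=3, swap(3,4) ⇒ -2 0 4 5 7 -8 -5 -1 -4 8 2 -7 6
j=5: -8≤6, i=4, swap(4,5) ⇒ -2 0 4 5 -8 7 -5 -1 -4 8 2 -7 6
j=6: -5≤6, i=5, swap(5,6) ⇒ -2 0 4 5 -8 -5 7 -1 -4 8 2 -7 6
j=7: -1≤6, i=6, swap(6,7) ⇒ -2 0 4 5 -8 -5 -1 7 -4 8 2 -7 6
j=8: -4≤6, i=7, swap(7,8) ⇒ -2 0 4 5 -8 -5 -1 -4 7 8 2 -7 6
j=9: 8>6, skip
j=10: 2≤6, i=8, swap(8,10) ⇒ -2 0 4 5 -8 -5 -1 -4 2 8 7 -7 6
j=11: -7≤6, i=9, swap(9,11) ⇒ -2 0 4 5 -8 -5 -1 -4 2 -7 7 8 6
swap(10,12) ⇒ -2 0 4 5 -8 -5 -1 -4 2 -7 6 8 7; return 10
p = 10; k-1 = 5 < 10 ⇒ left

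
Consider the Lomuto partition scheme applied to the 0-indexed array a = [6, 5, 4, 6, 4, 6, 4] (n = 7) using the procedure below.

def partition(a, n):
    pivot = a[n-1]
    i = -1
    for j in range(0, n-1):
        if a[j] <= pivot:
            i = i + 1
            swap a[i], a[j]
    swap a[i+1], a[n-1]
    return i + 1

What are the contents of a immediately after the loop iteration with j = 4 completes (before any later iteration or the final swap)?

pivot=4, i=-1
j=0: 6>4, skip
j=1: 5>4, skip
j=2: 4≤4, i=0, swap(0,2) ⇒ [4, 5, 6, 6, 4, 6, 4]
j=3: 6>4, skip
j=4: 4≤4, i=1, swap(1,4) ⇒ [4, 4, 6, 6, 5, 6, 4]
(after j=4) a = [4, 4, 6, 6, 5, 6, 4]

[4, 4, 6, 6, 5, 6, 4]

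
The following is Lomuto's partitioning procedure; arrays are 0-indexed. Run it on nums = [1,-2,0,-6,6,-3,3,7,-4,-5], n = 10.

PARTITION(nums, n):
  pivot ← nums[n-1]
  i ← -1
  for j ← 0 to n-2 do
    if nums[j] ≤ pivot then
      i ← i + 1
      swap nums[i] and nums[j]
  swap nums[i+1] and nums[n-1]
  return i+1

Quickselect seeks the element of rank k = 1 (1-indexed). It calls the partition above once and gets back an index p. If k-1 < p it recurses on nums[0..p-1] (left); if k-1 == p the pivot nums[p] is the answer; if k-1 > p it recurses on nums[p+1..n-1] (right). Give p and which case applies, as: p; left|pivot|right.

pivot=-5, i=-1
j=0: 1>-5, skip
j=1: -2>-5, skip
j=2: 0>-5, skip
j=3: -6≤-5, i=0, swap(0,3) ⇒ [-6,-2,0,1,6,-3,3,7,-4,-5]
j=4: 6>-5, skip
j=5: -3>-5, skip
j=6: 3>-5, skip
j=7: 7>-5, skip
j=8: -4>-5, skip
swap(1,9) ⇒ [-6,-5,0,1,6,-3,3,7,-4,-2]; return 1
p = 1; k-1 = 0 < 1 ⇒ left

1; left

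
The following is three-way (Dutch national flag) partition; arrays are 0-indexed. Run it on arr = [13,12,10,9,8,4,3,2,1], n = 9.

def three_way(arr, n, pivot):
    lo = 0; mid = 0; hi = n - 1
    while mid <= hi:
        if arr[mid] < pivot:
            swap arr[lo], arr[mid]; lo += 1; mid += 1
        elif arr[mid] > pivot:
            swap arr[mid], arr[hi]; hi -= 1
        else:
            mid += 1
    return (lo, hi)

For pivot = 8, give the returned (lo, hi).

pivot = 8; lo=0, mid=0, hi=8
arr[mid]=13>8: swap arr[0],arr[8]; hi=7 → [1,12,10,9,8,4,3,2,13]
arr[mid]=1<8: swap arr[0],arr[0]; lo=1,mid=1 → [1,12,10,9,8,4,3,2,13]
arr[mid]=12>8: swap arr[1],arr[7]; hi=6 → [1,2,10,9,8,4,3,12,13]
arr[mid]=2<8: swap arr[1],arr[1]; lo=2,mid=2 → [1,2,10,9,8,4,3,12,13]
arr[mid]=10>8: swap arr[2],arr[6]; hi=5 → [1,2,3,9,8,4,10,12,13]
arr[mid]=3<8: swap arr[2],arr[2]; lo=3,mid=3 → [1,2,3,9,8,4,10,12,13]
arr[mid]=9>8: swap arr[3],arr[5]; hi=4 → [1,2,3,4,8,9,10,12,13]
arr[mid]=4<8: swap arr[3],arr[3]; lo=4,mid=4 → [1,2,3,4,8,9,10,12,13]
arr[mid]=8=8: mid=5
end: lo=4, hi=4; arr = [1,2,3,4,8,9,10,12,13]

(4, 4)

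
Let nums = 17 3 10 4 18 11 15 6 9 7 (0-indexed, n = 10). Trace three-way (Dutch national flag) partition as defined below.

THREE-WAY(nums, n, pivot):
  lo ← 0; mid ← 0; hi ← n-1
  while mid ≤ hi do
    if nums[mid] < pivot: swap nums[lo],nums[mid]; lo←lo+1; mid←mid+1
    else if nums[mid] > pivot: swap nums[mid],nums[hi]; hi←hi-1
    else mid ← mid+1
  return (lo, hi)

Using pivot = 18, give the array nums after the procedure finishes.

pivot = 18; lo=0, mid=0, hi=9
nums[mid]=17<18: swap nums[0],nums[0]; lo=1,mid=1 → 17 3 10 4 18 11 15 6 9 7
nums[mid]=3<18: swap nums[1],nums[1]; lo=2,mid=2 → 17 3 10 4 18 11 15 6 9 7
nums[mid]=10<18: swap nums[2],nums[2]; lo=3,mid=3 → 17 3 10 4 18 11 15 6 9 7
nums[mid]=4<18: swap nums[3],nums[3]; lo=4,mid=4 → 17 3 10 4 18 11 15 6 9 7
nums[mid]=18=18: mid=5
nums[mid]=11<18: swap nums[4],nums[5]; lo=5,mid=6 → 17 3 10 4 11 18 15 6 9 7
nums[mid]=15<18: swap nums[5],nums[6]; lo=6,mid=7 → 17 3 10 4 11 15 18 6 9 7
nums[mid]=6<18: swap nums[6],nums[7]; lo=7,mid=8 → 17 3 10 4 11 15 6 18 9 7
nums[mid]=9<18: swap nums[7],nums[8]; lo=8,mid=9 → 17 3 10 4 11 15 6 9 18 7
nums[mid]=7<18: swap nums[8],nums[9]; lo=9,mid=10 → 17 3 10 4 11 15 6 9 7 18
end: lo=9, hi=9; nums = 17 3 10 4 11 15 6 9 7 18

17 3 10 4 11 15 6 9 7 18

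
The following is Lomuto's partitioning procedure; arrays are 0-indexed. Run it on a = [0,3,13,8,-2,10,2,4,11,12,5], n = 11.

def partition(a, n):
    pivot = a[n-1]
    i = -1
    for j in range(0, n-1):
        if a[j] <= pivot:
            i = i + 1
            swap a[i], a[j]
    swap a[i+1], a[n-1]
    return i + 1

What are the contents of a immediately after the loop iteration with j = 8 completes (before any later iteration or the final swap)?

pivot = a[10] = 5; i = -1
j=0: a[0]=0 ≤ 5 → i=0, swap a[0],a[0] (no change) → [0,3,13,8,-2,10,2,4,11,12,5]
j=1: a[1]=3 ≤ 5 → i=1, swap a[1],a[1] (no change) → [0,3,13,8,-2,10,2,4,11,12,5]
j=2: a[2]=13 > 5 → no swap
j=3: a[3]=8 > 5 → no swap
j=4: a[4]=-2 ≤ 5 → i=2, swap a[2],a[4] → [0,3,-2,8,13,10,2,4,11,12,5]
j=5: a[5]=10 > 5 → no swap
j=6: a[6]=2 ≤ 5 → i=3, swap a[3],a[6] → [0,3,-2,2,13,10,8,4,11,12,5]
j=7: a[7]=4 ≤ 5 → i=4, swap a[4],a[7] → [0,3,-2,2,4,10,8,13,11,12,5]
j=8: a[8]=11 > 5 → no swap
(after j=8) a = [0,3,-2,2,4,10,8,13,11,12,5]

[0,3,-2,2,4,10,8,13,11,12,5]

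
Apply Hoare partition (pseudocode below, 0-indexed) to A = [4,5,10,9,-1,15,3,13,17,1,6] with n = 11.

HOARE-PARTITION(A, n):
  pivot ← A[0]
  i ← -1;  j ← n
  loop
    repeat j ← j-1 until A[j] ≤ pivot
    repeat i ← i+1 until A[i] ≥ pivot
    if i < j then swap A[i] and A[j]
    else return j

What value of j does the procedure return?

pivot = A[0] = 4; i = -1, j = 11
j→9 (A[9]=1≤4), i→0 (A[0]=4≥4); i<j, swap → [1,5,10,9,-1,15,3,13,17,4,6]
j→6 (A[6]=3≤4), i→1 (A[1]=5≥4); i<j, swap → [1,3,10,9,-1,15,5,13,17,4,6]
j→4 (A[4]=-1≤4), i→2 (A[2]=10≥4); i<j, swap → [1,3,-1,9,10,15,5,13,17,4,6]
j→2, i→3; i≥j, return j=2. A = [1,3,-1,9,10,15,5,13,17,4,6]

2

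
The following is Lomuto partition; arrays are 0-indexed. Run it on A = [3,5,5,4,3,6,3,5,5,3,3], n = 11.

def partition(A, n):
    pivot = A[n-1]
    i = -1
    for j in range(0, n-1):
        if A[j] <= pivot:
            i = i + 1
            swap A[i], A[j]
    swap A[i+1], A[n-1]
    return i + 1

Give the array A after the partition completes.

[3,3,3,3,3,6,5,5,5,4,5]

pivot=3, i=-1
j=0: 3≤3, i=0, swap(0,0) ⇒ [3,5,5,4,3,6,3,5,5,3,3]
j=1: 5>3, skip
j=2: 5>3, skip
j=3: 4>3, skip
j=4: 3≤3, i=1, swap(1,4) ⇒ [3,3,5,4,5,6,3,5,5,3,3]
j=5: 6>3, skip
j=6: 3≤3, i=2, swap(2,6) ⇒ [3,3,3,4,5,6,5,5,5,3,3]
j=7: 5>3, skip
j=8: 5>3, skip
j=9: 3≤3, i=3, swap(3,9) ⇒ [3,3,3,3,5,6,5,5,5,4,3]
swap(4,10) ⇒ [3,3,3,3,3,6,5,5,5,4,5]; return 4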